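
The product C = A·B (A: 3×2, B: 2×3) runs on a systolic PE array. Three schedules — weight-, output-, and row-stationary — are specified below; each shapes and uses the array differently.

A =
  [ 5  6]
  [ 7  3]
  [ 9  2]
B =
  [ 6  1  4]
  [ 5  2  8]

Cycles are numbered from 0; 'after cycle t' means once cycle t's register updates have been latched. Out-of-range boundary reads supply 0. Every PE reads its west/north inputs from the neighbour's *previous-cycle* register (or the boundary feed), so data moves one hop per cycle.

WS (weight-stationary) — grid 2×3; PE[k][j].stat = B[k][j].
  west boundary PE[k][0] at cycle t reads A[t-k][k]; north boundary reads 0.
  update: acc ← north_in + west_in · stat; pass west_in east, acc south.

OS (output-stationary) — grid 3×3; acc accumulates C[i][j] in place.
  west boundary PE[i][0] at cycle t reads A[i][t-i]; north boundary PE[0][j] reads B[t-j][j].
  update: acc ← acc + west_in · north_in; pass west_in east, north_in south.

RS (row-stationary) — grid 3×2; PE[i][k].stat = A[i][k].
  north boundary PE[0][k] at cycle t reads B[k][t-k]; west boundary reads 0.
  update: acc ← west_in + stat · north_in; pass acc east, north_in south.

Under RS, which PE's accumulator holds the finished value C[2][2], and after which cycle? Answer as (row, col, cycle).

Under RS, C[2][2] lands at PE[2][1]:
  c0 r2c1: 0 / 0 / 0
  c1 r2c1: 0 / 0 / 0
  c2 r2c1: 0 / 0 / 0
  c3 r2c1: 64 / 64 / 5
  c4 r2c1: 13 / 13 / 2
  c5 r2c1: 52 / 52 / 8

(row, col, cycle) = (2, 1, 5)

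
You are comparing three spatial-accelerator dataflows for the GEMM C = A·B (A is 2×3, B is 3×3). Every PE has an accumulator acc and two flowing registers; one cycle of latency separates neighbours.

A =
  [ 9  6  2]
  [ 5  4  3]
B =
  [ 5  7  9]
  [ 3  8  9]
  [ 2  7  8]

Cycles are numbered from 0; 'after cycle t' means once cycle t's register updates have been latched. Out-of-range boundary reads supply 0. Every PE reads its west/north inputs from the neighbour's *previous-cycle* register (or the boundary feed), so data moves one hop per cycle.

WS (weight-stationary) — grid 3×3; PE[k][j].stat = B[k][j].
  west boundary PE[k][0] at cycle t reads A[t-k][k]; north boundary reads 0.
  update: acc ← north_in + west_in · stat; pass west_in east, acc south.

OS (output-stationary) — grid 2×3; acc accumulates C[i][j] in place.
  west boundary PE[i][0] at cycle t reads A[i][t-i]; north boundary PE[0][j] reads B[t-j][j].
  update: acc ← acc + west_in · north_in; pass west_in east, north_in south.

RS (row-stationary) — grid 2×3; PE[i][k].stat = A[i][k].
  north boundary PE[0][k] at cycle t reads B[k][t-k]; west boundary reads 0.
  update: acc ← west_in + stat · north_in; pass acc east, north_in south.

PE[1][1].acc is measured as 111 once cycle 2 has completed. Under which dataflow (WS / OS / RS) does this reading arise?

dataflow = WS

WS [3×3] PE[1][1] across cycles:
  after 0 — PE[1][1] acc=0, pass-E 0, pass-S 0
  after 1 — PE[1][1] acc=0, pass-E 0, pass-S 0
  after 2 — PE[1][1] acc=111, pass-E 6, pass-S 111
OS [2×3] PE[1][1] across cycles:
  after 0 — PE[1][1] acc=0, pass-E 0, pass-S 0
  after 1 — PE[1][1] acc=0, pass-E 0, pass-S 0
  after 2 — PE[1][1] acc=35, pass-E 5, pass-S 7
RS [2×3] PE[1][1] across cycles:
  after 0 — PE[1][1] acc=0, pass-E 0, pass-S 0
  after 1 — PE[1][1] acc=0, pass-E 0, pass-S 0
  after 2 — PE[1][1] acc=37, pass-E 37, pass-S 3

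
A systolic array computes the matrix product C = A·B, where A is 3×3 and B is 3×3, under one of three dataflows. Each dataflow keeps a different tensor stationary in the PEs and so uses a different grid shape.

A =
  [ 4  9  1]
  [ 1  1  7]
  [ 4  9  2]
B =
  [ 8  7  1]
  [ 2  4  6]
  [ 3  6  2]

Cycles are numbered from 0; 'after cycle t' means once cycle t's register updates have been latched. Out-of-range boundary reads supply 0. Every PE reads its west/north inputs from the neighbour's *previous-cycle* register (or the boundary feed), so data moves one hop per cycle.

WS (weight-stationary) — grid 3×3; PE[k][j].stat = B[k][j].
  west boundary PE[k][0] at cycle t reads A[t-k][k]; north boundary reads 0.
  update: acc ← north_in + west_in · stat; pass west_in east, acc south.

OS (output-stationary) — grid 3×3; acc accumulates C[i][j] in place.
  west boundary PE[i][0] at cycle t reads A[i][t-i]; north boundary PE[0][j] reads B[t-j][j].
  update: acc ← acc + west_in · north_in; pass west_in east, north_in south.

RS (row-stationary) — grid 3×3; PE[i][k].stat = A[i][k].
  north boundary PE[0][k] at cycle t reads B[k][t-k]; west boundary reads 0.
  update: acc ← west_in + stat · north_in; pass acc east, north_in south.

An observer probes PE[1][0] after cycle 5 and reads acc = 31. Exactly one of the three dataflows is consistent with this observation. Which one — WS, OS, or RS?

WS [3×3] PE[1][0] across cycles:
  0: (1,0).acc=0  regs=<0,0>
  1: (1,0).acc=50  regs=<9,50>
  2: (1,0).acc=10  regs=<1,10>
  3: (1,0).acc=50  regs=<9,50>
  4: (1,0).acc=0  regs=<0,0>
  5: (1,0).acc=0  regs=<0,0>
OS [3×3] PE[1][0] across cycles:
  0: (1,0).acc=0  regs=<0,0>
  1: (1,0).acc=8  regs=<1,8>
  2: (1,0).acc=10  regs=<1,2>
  3: (1,0).acc=31  regs=<7,3>
  4: (1,0).acc=31  regs=<0,0>
  5: (1,0).acc=31  regs=<0,0>
RS [3×3] PE[1][0] across cycles:
  0: (1,0).acc=0  regs=<0,0>
  1: (1,0).acc=8  regs=<8,8>
  2: (1,0).acc=7  regs=<7,7>
  3: (1,0).acc=1  regs=<1,1>
  4: (1,0).acc=0  regs=<0,0>
  5: (1,0).acc=0  regs=<0,0>

dataflow = OS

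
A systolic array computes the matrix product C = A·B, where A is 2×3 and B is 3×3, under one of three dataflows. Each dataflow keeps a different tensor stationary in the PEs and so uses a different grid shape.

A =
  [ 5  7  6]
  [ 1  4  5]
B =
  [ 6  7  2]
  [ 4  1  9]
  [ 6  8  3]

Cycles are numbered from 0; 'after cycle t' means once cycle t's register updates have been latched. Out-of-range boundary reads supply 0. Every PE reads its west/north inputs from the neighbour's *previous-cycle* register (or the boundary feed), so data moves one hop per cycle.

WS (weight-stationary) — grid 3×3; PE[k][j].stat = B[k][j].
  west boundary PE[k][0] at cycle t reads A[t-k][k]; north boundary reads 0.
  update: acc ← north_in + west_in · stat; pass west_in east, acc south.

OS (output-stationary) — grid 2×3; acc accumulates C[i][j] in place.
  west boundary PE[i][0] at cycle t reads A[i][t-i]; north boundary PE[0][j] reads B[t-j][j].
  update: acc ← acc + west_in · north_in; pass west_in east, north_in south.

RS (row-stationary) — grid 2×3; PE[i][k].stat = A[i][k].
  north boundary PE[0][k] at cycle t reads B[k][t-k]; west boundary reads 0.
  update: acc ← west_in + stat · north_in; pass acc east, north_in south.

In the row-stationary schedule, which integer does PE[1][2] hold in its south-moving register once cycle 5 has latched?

register = 3

Tracing RS — 2×3 array, target PE[1][2]:
  @0  [0,2]  acc 0  |  →0  ↓0
  @0  [1,1]  acc 0  |  →0  ↓0
  @0  [1,2]  acc 0  |  →0  ↓0
  @1  [0,2]  acc 0  |  →0  ↓0
  @1  [1,1]  acc 0  |  →0  ↓0
  @1  [1,2]  acc 0  |  →0  ↓0
  @2  [0,2]  acc 94  |  →94  ↓6
  @2  [1,1]  acc 22  |  →22  ↓4
  @2  [1,2]  acc 0  |  →0  ↓0
  @3  [0,2]  acc 90  |  →90  ↓8
  @3  [1,1]  acc 11  |  →11  ↓1
  @3  [1,2]  acc 52  |  →52  ↓6
  @4  [0,2]  acc 91  |  →91  ↓3
  @4  [1,1]  acc 38  |  →38  ↓9
  @4  [1,2]  acc 51  |  →51  ↓8
  @5  [0,2]  acc 0  |  →0  ↓0
  @5  [1,1]  acc 0  |  →0  ↓0
  @5  [1,2]  acc 53  |  →53  ↓3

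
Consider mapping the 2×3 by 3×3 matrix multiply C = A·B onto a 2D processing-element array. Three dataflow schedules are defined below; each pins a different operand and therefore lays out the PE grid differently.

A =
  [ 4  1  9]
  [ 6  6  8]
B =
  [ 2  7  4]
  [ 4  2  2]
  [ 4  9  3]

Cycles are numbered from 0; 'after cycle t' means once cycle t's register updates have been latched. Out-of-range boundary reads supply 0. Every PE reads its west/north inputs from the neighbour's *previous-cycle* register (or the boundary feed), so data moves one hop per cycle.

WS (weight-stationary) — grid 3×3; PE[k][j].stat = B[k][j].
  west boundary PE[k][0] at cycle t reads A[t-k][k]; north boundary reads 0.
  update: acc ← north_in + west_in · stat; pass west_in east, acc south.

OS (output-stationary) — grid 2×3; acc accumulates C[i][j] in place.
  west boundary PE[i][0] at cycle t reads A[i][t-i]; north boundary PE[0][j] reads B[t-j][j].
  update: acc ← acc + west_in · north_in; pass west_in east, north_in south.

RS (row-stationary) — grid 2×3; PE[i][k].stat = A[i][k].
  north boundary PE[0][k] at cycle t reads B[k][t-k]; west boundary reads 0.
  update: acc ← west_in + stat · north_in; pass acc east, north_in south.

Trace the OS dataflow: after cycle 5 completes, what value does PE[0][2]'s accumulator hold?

PE[0][2].acc = 45

Tracing OS — 2×3 array, target PE[0][2]:
  t=0 PE[0][1]: acc=0 h=0 v=0
  t=0 PE[0][2]: acc=0 h=0 v=0
  t=1 PE[0][1]: acc=28 h=4 v=7
  t=1 PE[0][2]: acc=0 h=0 v=0
  t=2 PE[0][1]: acc=30 h=1 v=2
  t=2 PE[0][2]: acc=16 h=4 v=4
  t=3 PE[0][1]: acc=111 h=9 v=9
  t=3 PE[0][2]: acc=18 h=1 v=2
  t=4 PE[0][1]: acc=111 h=0 v=0
  t=4 PE[0][2]: acc=45 h=9 v=3
  t=5 PE[0][1]: acc=111 h=0 v=0
  t=5 PE[0][2]: acc=45 h=0 v=0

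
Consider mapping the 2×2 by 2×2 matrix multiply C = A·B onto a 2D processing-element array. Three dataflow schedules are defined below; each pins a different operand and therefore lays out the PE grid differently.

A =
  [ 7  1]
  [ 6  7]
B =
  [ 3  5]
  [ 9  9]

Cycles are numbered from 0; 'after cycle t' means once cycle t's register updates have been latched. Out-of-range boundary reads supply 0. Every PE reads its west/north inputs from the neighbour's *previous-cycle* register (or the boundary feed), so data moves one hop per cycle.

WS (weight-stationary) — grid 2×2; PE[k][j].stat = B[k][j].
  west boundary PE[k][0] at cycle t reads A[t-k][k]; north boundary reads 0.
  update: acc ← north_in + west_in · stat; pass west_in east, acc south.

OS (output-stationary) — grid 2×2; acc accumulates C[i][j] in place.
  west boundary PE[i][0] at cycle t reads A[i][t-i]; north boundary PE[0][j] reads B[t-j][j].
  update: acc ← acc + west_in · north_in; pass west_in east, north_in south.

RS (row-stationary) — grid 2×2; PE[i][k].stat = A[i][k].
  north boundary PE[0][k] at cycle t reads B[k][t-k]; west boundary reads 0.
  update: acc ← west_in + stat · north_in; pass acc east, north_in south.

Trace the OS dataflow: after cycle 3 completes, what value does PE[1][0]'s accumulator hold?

OS 2×2: PE[1][0] cycle-by-cycle (with neighbour feeds):
  step 0 · PE0,0: acc=21; fwd→7 fwd↓3
  step 0 · PE1,0: acc=0; fwd→0 fwd↓0
  step 1 · PE0,0: acc=30; fwd→1 fwd↓9
  step 1 · PE1,0: acc=18; fwd→6 fwd↓3
  step 2 · PE0,0: acc=30; fwd→0 fwd↓0
  step 2 · PE1,0: acc=81; fwd→7 fwd↓9
  step 3 · PE0,0: acc=30; fwd→0 fwd↓0
  step 3 · PE1,0: acc=81; fwd→0 fwd↓0

PE[1][0].acc = 81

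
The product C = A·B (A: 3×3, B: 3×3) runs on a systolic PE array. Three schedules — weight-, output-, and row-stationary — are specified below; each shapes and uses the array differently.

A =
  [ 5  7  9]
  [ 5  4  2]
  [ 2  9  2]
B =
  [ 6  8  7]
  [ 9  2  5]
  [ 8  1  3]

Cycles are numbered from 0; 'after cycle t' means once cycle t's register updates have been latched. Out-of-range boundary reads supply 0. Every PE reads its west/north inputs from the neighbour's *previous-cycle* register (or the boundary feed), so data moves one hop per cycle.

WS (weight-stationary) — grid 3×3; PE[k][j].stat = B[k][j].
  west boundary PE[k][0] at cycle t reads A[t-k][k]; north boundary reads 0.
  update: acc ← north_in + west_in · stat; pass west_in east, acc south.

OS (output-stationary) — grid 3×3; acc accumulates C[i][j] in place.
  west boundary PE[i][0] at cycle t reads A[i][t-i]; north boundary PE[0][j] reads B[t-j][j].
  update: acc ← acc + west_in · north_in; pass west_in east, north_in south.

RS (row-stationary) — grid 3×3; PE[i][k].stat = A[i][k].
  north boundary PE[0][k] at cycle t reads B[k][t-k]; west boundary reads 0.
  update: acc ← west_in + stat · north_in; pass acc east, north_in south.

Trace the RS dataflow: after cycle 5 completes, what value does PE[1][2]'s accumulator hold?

Tracing RS — 3×3 array, target PE[1][2]:
  step 0 · PE0,2: acc=0; fwd→0 fwd↓0
  step 0 · PE1,1: acc=0; fwd→0 fwd↓0
  step 0 · PE1,2: acc=0; fwd→0 fwd↓0
  step 1 · PE0,2: acc=0; fwd→0 fwd↓0
  step 1 · PE1,1: acc=0; fwd→0 fwd↓0
  step 1 · PE1,2: acc=0; fwd→0 fwd↓0
  step 2 · PE0,2: acc=165; fwd→165 fwd↓8
  step 2 · PE1,1: acc=66; fwd→66 fwd↓9
  step 2 · PE1,2: acc=0; fwd→0 fwd↓0
  step 3 · PE0,2: acc=63; fwd→63 fwd↓1
  step 3 · PE1,1: acc=48; fwd→48 fwd↓2
  step 3 · PE1,2: acc=82; fwd→82 fwd↓8
  step 4 · PE0,2: acc=97; fwd→97 fwd↓3
  step 4 · PE1,1: acc=55; fwd→55 fwd↓5
  step 4 · PE1,2: acc=50; fwd→50 fwd↓1
  step 5 · PE0,2: acc=0; fwd→0 fwd↓0
  step 5 · PE1,1: acc=0; fwd→0 fwd↓0
  step 5 · PE1,2: acc=61; fwd→61 fwd↓3

PE[1][2].acc = 61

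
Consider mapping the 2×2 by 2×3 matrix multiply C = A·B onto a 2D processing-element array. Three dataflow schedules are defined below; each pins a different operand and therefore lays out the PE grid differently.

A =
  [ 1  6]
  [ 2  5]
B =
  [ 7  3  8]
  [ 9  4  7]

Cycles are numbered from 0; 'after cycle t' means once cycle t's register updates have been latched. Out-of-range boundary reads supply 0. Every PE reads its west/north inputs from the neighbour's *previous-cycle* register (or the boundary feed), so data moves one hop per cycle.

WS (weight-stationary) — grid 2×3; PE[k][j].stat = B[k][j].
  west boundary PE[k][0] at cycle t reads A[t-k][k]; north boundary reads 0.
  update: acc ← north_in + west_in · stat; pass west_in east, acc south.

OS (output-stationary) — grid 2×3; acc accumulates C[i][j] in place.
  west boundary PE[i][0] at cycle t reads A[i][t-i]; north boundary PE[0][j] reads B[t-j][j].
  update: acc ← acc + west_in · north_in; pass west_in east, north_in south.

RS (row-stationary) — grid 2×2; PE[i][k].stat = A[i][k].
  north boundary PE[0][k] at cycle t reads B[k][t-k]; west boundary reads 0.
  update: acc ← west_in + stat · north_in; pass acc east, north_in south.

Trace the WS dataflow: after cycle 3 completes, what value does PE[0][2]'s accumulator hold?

PE[0][2].acc = 16

WS on a 2×3 grid — tracing PE[0][2] and its feeders:
  0: (0,1).acc=0  regs=<0,0>
  0: (0,2).acc=0  regs=<0,0>
  1: (0,1).acc=3  regs=<1,3>
  1: (0,2).acc=0  regs=<0,0>
  2: (0,1).acc=6  regs=<2,6>
  2: (0,2).acc=8  regs=<1,8>
  3: (0,1).acc=0  regs=<0,0>
  3: (0,2).acc=16  regs=<2,16>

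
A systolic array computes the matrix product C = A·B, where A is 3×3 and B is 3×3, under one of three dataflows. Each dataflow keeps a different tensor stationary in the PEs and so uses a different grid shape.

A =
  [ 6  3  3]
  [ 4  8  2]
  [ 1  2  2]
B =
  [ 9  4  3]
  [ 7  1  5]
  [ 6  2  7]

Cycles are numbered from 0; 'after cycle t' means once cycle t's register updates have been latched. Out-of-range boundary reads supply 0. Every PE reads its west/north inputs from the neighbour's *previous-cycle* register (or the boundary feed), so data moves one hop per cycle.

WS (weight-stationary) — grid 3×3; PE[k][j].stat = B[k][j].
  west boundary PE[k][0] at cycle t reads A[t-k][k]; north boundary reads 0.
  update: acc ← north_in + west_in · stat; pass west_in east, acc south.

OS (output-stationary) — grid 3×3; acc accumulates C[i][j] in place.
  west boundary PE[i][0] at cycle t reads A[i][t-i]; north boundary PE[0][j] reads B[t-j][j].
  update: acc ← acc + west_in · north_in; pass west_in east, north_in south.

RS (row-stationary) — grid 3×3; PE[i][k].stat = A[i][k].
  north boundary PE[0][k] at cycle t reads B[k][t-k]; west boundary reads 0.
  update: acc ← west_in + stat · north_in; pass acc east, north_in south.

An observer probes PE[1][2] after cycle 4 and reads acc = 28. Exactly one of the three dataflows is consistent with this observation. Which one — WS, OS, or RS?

dataflow = RS

WS [3×3] PE[1][2] across cycles:
  c0 r1c2: 0 / 0 / 0
  c1 r1c2: 0 / 0 / 0
  c2 r1c2: 0 / 0 / 0
  c3 r1c2: 33 / 3 / 33
  c4 r1c2: 52 / 8 / 52
OS [3×3] PE[1][2] across cycles:
  c0 r1c2: 0 / 0 / 0
  c1 r1c2: 0 / 0 / 0
  c2 r1c2: 0 / 0 / 0
  c3 r1c2: 12 / 4 / 3
  c4 r1c2: 52 / 8 / 5
RS [3×3] PE[1][2] across cycles:
  c0 r1c2: 0 / 0 / 0
  c1 r1c2: 0 / 0 / 0
  c2 r1c2: 0 / 0 / 0
  c3 r1c2: 104 / 104 / 6
  c4 r1c2: 28 / 28 / 2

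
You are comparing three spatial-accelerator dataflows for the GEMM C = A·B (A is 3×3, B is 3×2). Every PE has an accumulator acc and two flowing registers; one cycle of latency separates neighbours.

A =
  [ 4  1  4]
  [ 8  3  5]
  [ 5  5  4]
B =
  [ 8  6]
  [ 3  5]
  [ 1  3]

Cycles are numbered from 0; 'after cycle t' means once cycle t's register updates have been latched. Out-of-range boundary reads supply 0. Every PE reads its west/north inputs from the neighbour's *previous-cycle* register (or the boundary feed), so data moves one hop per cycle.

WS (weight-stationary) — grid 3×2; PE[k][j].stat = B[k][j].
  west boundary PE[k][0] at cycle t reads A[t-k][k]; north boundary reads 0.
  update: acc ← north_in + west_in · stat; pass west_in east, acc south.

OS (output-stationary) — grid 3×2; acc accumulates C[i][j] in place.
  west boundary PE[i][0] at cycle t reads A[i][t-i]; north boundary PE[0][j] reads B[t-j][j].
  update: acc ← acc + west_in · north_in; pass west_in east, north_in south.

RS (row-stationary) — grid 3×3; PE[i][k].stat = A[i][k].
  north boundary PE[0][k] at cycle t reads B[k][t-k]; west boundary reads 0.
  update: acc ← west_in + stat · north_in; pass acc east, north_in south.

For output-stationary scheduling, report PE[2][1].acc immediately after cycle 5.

PE[2][1].acc = 67

OS (3×2). Following PE[2][1] plus its west/north inputs:
  [0] (1,1) acc=0 (h:0 v:0)
  [0] (2,0) acc=0 (h:0 v:0)
  [0] (2,1) acc=0 (h:0 v:0)
  [1] (1,1) acc=0 (h:0 v:0)
  [1] (2,0) acc=0 (h:0 v:0)
  [1] (2,1) acc=0 (h:0 v:0)
  [2] (1,1) acc=48 (h:8 v:6)
  [2] (2,0) acc=40 (h:5 v:8)
  [2] (2,1) acc=0 (h:0 v:0)
  [3] (1,1) acc=63 (h:3 v:5)
  [3] (2,0) acc=55 (h:5 v:3)
  [3] (2,1) acc=30 (h:5 v:6)
  [4] (1,1) acc=78 (h:5 v:3)
  [4] (2,0) acc=59 (h:4 v:1)
  [4] (2,1) acc=55 (h:5 v:5)
  [5] (1,1) acc=78 (h:0 v:0)
  [5] (2,0) acc=59 (h:0 v:0)
  [5] (2,1) acc=67 (h:4 v:3)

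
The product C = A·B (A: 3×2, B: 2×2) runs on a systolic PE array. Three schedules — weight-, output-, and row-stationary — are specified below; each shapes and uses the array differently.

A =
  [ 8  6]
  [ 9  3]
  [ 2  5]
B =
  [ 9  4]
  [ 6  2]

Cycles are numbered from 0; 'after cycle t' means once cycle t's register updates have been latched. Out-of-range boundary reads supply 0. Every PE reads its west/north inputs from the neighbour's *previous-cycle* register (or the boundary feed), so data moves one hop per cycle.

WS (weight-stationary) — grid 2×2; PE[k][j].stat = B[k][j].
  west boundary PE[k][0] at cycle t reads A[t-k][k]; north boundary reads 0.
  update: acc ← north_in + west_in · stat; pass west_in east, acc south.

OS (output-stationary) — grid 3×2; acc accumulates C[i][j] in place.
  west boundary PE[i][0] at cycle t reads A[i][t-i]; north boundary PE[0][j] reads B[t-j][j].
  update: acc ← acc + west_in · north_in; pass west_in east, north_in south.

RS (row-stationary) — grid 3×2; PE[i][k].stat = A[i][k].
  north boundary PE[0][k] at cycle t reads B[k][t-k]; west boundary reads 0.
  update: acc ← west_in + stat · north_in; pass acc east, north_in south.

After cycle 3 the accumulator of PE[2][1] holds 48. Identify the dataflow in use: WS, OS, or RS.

dataflow = RS

WS (2×2): PE[2][1] does not exist.
— OS: 3×2; PE[2][1] trace:
  cycle 0: PE[2][1] → acc 0, east 0, south 0
  cycle 1: PE[2][1] → acc 0, east 0, south 0
  cycle 2: PE[2][1] → acc 0, east 0, south 0
  cycle 3: PE[2][1] → acc 8, east 2, south 4
— RS: 3×2; PE[2][1] trace:
  cycle 0: PE[2][1] → acc 0, east 0, south 0
  cycle 1: PE[2][1] → acc 0, east 0, south 0
  cycle 2: PE[2][1] → acc 0, east 0, south 0
  cycle 3: PE[2][1] → acc 48, east 48, south 6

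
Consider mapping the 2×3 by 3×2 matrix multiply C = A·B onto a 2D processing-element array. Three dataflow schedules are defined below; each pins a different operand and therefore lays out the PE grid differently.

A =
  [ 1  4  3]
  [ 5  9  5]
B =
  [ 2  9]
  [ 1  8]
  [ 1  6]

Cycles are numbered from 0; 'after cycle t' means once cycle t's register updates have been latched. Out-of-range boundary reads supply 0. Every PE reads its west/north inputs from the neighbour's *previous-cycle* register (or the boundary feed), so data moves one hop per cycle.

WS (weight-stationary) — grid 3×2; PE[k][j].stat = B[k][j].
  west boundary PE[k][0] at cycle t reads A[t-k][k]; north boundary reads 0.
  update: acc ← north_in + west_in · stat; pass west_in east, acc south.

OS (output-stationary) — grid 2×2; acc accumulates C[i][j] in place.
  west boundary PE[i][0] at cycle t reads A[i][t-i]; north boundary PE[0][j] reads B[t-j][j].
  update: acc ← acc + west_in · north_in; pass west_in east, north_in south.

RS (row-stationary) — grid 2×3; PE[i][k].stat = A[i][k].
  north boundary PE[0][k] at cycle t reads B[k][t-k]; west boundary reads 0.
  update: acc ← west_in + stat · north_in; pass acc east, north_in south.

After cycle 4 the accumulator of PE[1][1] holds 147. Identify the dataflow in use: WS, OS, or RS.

dataflow = OS

WS [3×2] PE[1][1] across cycles:
  @0  [1,1]  acc 0  |  →0  ↓0
  @1  [1,1]  acc 0  |  →0  ↓0
  @2  [1,1]  acc 41  |  →4  ↓41
  @3  [1,1]  acc 117  |  →9  ↓117
  @4  [1,1]  acc 0  |  →0  ↓0
OS [2×2] PE[1][1] across cycles:
  @0  [1,1]  acc 0  |  →0  ↓0
  @1  [1,1]  acc 0  |  →0  ↓0
  @2  [1,1]  acc 45  |  →5  ↓9
  @3  [1,1]  acc 117  |  →9  ↓8
  @4  [1,1]  acc 147  |  →5  ↓6
RS [2×3] PE[1][1] across cycles:
  @0  [1,1]  acc 0  |  →0  ↓0
  @1  [1,1]  acc 0  |  →0  ↓0
  @2  [1,1]  acc 19  |  →19  ↓1
  @3  [1,1]  acc 117  |  →117  ↓8
  @4  [1,1]  acc 0  |  →0  ↓0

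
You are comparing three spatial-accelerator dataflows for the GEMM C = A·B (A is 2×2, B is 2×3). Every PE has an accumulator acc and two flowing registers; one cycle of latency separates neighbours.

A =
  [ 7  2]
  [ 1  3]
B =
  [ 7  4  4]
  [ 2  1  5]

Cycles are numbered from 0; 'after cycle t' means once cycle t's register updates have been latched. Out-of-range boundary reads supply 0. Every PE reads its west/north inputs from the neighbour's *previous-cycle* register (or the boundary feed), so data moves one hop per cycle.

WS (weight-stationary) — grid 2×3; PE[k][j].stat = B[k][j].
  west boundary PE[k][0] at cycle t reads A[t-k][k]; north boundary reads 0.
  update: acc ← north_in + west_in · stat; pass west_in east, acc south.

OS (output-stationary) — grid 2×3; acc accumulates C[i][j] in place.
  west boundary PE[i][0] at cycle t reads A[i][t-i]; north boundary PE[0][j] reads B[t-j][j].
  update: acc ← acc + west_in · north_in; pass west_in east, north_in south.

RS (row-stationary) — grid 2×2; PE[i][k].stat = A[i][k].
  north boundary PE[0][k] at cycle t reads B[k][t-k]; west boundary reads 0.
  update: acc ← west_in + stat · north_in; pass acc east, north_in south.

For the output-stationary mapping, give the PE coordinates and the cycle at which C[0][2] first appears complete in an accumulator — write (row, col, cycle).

Under OS, C[0][2] lands at PE[0][2]:
  t=0 PE[0][2]: acc=0 h=0 v=0
  t=1 PE[0][2]: acc=0 h=0 v=0
  t=2 PE[0][2]: acc=28 h=7 v=4
  t=3 PE[0][2]: acc=38 h=2 v=5

(row, col, cycle) = (0, 2, 3)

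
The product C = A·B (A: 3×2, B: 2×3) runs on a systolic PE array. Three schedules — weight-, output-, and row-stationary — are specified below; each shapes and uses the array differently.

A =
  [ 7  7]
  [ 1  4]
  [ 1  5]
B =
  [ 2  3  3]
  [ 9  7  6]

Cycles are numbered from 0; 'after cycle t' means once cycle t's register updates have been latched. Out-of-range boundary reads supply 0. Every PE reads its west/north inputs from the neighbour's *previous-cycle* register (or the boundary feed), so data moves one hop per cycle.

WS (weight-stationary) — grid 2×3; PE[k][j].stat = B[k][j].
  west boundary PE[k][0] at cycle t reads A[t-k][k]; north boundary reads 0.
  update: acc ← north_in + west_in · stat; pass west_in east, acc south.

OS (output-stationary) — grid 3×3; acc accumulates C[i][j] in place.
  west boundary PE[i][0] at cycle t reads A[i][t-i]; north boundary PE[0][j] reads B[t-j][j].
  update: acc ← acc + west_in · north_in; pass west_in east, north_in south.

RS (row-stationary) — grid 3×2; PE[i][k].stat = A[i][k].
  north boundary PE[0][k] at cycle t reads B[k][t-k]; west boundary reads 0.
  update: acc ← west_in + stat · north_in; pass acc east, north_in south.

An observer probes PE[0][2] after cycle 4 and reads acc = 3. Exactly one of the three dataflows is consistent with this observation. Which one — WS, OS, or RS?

dataflow = WS

— WS: 2×3; PE[0][2] trace:
  step 0 · PE0,2: acc=0; fwd→0 fwd↓0
  step 1 · PE0,2: acc=0; fwd→0 fwd↓0
  step 2 · PE0,2: acc=21; fwd→7 fwd↓21
  step 3 · PE0,2: acc=3; fwd→1 fwd↓3
  step 4 · PE0,2: acc=3; fwd→1 fwd↓3
— OS: 3×3; PE[0][2] trace:
  step 0 · PE0,2: acc=0; fwd→0 fwd↓0
  step 1 · PE0,2: acc=0; fwd→0 fwd↓0
  step 2 · PE0,2: acc=21; fwd→7 fwd↓3
  step 3 · PE0,2: acc=63; fwd→7 fwd↓6
  step 4 · PE0,2: acc=63; fwd→0 fwd↓0
— RS: 3×2 array has no PE[0][2].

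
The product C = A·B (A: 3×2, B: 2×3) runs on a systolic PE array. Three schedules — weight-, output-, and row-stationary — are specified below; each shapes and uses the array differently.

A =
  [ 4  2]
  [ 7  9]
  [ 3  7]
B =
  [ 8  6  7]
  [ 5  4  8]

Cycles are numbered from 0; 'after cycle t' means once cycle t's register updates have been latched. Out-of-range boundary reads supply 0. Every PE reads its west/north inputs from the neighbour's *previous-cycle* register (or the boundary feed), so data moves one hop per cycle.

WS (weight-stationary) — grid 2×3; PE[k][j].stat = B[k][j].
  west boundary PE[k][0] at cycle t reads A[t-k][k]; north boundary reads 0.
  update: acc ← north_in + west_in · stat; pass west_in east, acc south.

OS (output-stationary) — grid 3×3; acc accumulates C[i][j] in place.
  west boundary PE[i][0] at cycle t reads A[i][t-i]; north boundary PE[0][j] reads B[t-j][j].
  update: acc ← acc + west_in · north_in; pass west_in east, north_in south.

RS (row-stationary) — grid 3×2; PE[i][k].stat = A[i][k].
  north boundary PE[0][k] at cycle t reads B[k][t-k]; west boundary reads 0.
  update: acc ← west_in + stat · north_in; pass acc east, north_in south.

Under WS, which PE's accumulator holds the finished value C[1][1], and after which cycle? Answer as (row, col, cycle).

(row, col, cycle) = (1, 1, 3)

Under WS, C[1][1] lands at PE[1][1]:
  c0 r1c1: 0 / 0 / 0
  c1 r1c1: 0 / 0 / 0
  c2 r1c1: 32 / 2 / 32
  c3 r1c1: 78 / 9 / 78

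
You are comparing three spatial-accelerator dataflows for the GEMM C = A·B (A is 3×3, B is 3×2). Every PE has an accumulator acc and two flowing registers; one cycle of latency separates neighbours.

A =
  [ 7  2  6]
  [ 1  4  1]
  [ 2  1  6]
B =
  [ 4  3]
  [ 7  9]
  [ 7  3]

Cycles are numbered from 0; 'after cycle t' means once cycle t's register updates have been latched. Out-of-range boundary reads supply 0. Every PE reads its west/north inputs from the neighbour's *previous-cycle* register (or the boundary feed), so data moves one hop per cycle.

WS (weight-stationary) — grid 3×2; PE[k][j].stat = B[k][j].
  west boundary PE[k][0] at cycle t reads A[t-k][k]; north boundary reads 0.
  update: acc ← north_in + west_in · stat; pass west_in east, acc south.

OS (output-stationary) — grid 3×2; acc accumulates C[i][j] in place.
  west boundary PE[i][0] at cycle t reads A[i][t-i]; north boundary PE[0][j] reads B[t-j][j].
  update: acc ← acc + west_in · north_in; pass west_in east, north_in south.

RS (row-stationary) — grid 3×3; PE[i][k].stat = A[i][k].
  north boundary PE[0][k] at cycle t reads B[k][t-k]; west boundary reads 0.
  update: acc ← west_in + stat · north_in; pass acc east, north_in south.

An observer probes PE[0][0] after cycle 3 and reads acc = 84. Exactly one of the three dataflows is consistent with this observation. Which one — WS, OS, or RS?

— WS: 3×2; PE[0][0] trace:
  t=0 PE[0][0]: acc=28 h=7 v=28
  t=1 PE[0][0]: acc=4 h=1 v=4
  t=2 PE[0][0]: acc=8 h=2 v=8
  t=3 PE[0][0]: acc=0 h=0 v=0
— OS: 3×2; PE[0][0] trace:
  t=0 PE[0][0]: acc=28 h=7 v=4
  t=1 PE[0][0]: acc=42 h=2 v=7
  t=2 PE[0][0]: acc=84 h=6 v=7
  t=3 PE[0][0]: acc=84 h=0 v=0
— RS: 3×3; PE[0][0] trace:
  t=0 PE[0][0]: acc=28 h=28 v=4
  t=1 PE[0][0]: acc=21 h=21 v=3
  t=2 PE[0][0]: acc=0 h=0 v=0
  t=3 PE[0][0]: acc=0 h=0 v=0

dataflow = OS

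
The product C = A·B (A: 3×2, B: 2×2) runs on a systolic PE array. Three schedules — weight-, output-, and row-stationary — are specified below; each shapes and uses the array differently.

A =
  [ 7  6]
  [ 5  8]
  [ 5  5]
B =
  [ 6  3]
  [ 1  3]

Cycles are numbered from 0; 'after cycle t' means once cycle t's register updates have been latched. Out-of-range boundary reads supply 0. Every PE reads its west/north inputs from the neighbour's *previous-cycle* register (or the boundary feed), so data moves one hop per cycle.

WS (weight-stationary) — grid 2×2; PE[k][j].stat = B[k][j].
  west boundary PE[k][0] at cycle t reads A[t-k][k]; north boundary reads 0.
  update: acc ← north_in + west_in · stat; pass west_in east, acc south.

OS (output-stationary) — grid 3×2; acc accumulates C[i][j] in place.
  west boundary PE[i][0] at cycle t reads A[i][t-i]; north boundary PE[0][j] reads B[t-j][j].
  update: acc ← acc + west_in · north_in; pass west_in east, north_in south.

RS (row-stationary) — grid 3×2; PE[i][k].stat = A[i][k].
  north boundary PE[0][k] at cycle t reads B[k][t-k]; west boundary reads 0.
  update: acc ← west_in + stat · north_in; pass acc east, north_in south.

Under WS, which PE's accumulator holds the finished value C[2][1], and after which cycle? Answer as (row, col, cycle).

WS: C[2][1] accumulates in PE[1][1]:
  [0] (1,1) acc=0 (h:0 v:0)
  [1] (1,1) acc=0 (h:0 v:0)
  [2] (1,1) acc=39 (h:6 v:39)
  [3] (1,1) acc=39 (h:8 v:39)
  [4] (1,1) acc=30 (h:5 v:30)

(row, col, cycle) = (1, 1, 4)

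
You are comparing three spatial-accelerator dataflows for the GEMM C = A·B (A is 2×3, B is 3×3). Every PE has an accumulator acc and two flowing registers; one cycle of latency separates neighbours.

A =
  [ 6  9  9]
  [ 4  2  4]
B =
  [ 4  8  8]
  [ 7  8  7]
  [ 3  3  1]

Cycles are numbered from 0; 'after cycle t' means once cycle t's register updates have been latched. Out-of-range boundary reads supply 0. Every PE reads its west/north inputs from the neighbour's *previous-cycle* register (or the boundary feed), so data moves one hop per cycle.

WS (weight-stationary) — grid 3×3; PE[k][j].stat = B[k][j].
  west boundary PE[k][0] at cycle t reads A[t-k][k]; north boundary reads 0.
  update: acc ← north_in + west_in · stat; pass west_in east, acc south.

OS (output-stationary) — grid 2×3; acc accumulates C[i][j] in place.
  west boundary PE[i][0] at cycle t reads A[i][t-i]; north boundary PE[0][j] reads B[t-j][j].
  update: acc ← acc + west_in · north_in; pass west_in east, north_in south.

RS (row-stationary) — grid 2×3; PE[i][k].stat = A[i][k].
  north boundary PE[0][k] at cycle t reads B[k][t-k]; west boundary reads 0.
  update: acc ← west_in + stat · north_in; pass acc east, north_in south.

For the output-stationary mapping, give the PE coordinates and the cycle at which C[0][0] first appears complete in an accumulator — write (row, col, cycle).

(row, col, cycle) = (0, 0, 2)

OS: C[0][0] accumulates in PE[0][0]:
  cycle 0: PE[0][0] → acc 24, east 6, south 4
  cycle 1: PE[0][0] → acc 87, east 9, south 7
  cycle 2: PE[0][0] → acc 114, east 9, south 3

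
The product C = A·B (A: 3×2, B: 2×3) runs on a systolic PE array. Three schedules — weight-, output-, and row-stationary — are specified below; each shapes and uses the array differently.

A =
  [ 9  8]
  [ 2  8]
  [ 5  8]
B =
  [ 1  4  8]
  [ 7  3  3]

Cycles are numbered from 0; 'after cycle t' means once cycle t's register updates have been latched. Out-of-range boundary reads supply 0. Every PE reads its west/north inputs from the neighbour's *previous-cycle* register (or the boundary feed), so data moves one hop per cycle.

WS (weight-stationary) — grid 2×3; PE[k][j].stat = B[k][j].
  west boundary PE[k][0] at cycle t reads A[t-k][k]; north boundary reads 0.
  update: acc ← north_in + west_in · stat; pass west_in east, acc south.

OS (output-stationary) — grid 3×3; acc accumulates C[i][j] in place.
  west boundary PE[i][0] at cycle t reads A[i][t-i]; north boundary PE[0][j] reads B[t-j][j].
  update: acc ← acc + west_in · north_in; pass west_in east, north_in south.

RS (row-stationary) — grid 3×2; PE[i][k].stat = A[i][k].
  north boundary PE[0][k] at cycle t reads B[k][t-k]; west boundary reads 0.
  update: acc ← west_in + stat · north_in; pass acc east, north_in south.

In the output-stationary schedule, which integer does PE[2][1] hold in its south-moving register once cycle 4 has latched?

OS on a 3×3 grid — tracing PE[2][1] and its feeders:
  0: (1,1).acc=0  regs=<0,0>
  0: (2,0).acc=0  regs=<0,0>
  0: (2,1).acc=0  regs=<0,0>
  1: (1,1).acc=0  regs=<0,0>
  1: (2,0).acc=0  regs=<0,0>
  1: (2,1).acc=0  regs=<0,0>
  2: (1,1).acc=8  regs=<2,4>
  2: (2,0).acc=5  regs=<5,1>
  2: (2,1).acc=0  regs=<0,0>
  3: (1,1).acc=32  regs=<8,3>
  3: (2,0).acc=61  regs=<8,7>
  3: (2,1).acc=20  regs=<5,4>
  4: (1,1).acc=32  regs=<0,0>
  4: (2,0).acc=61  regs=<0,0>
  4: (2,1).acc=44  regs=<8,3>

register = 3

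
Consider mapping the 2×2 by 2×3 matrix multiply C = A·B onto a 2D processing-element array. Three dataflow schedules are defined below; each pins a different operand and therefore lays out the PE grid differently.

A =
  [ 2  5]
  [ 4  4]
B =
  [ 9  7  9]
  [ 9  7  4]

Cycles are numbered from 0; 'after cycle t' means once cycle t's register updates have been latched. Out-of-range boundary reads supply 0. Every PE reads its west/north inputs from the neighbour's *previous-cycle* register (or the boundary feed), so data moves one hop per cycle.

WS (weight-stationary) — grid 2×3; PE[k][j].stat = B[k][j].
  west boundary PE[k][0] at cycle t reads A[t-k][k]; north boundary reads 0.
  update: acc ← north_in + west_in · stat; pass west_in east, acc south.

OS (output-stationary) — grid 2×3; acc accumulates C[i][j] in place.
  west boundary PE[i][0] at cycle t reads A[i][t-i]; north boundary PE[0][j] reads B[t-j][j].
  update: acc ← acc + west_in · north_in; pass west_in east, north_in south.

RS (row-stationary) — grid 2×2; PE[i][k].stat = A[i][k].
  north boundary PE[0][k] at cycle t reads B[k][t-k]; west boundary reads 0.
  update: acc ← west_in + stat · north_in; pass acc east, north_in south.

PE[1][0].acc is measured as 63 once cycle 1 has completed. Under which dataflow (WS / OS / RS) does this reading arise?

dataflow = WS

— WS: 2×3; PE[1][0] trace:
  cycle 0: PE[1][0] → acc 0, east 0, south 0
  cycle 1: PE[1][0] → acc 63, east 5, south 63
— OS: 2×3; PE[1][0] trace:
  cycle 0: PE[1][0] → acc 0, east 0, south 0
  cycle 1: PE[1][0] → acc 36, east 4, south 9
— RS: 2×2; PE[1][0] trace:
  cycle 0: PE[1][0] → acc 0, east 0, south 0
  cycle 1: PE[1][0] → acc 36, east 36, south 9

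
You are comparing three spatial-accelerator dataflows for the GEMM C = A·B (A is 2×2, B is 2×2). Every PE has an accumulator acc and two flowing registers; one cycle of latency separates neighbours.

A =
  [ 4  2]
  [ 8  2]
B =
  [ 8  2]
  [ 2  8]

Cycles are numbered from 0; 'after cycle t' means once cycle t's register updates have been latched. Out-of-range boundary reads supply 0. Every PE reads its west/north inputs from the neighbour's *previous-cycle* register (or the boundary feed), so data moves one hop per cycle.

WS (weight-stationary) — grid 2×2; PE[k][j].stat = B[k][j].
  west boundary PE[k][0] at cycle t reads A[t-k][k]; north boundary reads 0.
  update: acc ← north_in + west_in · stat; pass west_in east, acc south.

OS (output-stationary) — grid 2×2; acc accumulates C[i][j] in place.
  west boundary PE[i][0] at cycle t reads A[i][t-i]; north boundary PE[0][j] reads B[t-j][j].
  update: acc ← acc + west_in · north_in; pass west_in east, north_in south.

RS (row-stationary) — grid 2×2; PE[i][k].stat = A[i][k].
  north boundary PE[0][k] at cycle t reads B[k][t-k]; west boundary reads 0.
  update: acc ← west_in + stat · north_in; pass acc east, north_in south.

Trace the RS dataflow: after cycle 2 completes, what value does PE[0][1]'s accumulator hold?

PE[0][1].acc = 24

Tracing RS — 2×2 array, target PE[0][1]:
  cycle 0: PE[0][0] → acc 32, east 32, south 8
  cycle 0: PE[0][1] → acc 0, east 0, south 0
  cycle 1: PE[0][0] → acc 8, east 8, south 2
  cycle 1: PE[0][1] → acc 36, east 36, south 2
  cycle 2: PE[0][0] → acc 0, east 0, south 0
  cycle 2: PE[0][1] → acc 24, east 24, south 8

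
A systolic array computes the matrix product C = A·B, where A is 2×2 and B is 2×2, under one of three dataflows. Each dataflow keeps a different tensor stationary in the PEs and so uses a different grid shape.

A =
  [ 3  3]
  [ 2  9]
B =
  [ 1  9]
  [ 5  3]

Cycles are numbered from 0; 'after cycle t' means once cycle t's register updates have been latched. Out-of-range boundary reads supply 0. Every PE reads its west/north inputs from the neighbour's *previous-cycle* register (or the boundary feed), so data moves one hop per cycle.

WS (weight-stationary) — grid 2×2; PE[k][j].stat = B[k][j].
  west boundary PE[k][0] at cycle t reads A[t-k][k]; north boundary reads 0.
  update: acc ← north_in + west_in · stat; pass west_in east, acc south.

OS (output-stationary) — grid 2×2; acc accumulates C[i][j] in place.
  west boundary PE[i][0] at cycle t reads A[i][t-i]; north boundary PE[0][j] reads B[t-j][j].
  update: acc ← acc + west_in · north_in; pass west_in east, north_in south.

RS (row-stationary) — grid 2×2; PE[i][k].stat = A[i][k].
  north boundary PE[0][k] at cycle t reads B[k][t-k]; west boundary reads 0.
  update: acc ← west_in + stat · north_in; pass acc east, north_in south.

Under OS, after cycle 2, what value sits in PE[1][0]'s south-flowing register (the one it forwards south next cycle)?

register = 5

OS 2×2: PE[1][0] cycle-by-cycle (with neighbour feeds):
  @0  [0,0]  acc 3  |  →3  ↓1
  @0  [1,0]  acc 0  |  →0  ↓0
  @1  [0,0]  acc 18  |  →3  ↓5
  @1  [1,0]  acc 2  |  →2  ↓1
  @2  [0,0]  acc 18  |  →0  ↓0
  @2  [1,0]  acc 47  |  →9  ↓5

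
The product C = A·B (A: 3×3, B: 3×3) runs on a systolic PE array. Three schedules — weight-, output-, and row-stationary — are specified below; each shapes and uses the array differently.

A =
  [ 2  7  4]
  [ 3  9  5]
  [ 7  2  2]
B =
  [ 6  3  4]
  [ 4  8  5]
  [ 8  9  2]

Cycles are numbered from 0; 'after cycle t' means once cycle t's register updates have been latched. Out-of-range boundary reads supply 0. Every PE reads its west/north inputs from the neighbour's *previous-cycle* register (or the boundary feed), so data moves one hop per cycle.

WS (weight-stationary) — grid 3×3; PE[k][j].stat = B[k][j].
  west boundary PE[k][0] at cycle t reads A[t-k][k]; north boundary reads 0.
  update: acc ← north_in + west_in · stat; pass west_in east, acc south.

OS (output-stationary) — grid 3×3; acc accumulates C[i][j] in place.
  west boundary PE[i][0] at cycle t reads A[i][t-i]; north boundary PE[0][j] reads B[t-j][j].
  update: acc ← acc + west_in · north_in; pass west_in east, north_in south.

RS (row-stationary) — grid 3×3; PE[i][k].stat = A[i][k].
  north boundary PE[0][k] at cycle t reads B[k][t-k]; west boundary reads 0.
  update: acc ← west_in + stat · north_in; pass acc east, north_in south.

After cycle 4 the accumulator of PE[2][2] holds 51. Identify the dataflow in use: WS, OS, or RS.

dataflow = WS

WS [3×3] PE[2][2] across cycles:
  [0] (2,2) acc=0 (h:0 v:0)
  [1] (2,2) acc=0 (h:0 v:0)
  [2] (2,2) acc=0 (h:0 v:0)
  [3] (2,2) acc=0 (h:0 v:0)
  [4] (2,2) acc=51 (h:4 v:51)
OS [3×3] PE[2][2] across cycles:
  [0] (2,2) acc=0 (h:0 v:0)
  [1] (2,2) acc=0 (h:0 v:0)
  [2] (2,2) acc=0 (h:0 v:0)
  [3] (2,2) acc=0 (h:0 v:0)
  [4] (2,2) acc=28 (h:7 v:4)
RS [3×3] PE[2][2] across cycles:
  [0] (2,2) acc=0 (h:0 v:0)
  [1] (2,2) acc=0 (h:0 v:0)
  [2] (2,2) acc=0 (h:0 v:0)
  [3] (2,2) acc=0 (h:0 v:0)
  [4] (2,2) acc=66 (h:66 v:8)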